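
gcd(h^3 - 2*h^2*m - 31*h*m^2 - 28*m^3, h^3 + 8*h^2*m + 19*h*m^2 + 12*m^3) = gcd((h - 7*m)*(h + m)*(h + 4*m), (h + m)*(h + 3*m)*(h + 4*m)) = h^2 + 5*h*m + 4*m^2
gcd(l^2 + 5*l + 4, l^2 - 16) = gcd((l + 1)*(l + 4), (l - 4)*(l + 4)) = l + 4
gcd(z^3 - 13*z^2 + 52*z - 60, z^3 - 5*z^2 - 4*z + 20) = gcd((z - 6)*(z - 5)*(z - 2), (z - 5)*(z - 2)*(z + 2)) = z^2 - 7*z + 10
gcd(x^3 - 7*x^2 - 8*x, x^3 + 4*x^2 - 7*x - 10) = x + 1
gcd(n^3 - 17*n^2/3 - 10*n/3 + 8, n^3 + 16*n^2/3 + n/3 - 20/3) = n^2 + n/3 - 4/3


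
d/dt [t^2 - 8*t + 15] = 2*t - 8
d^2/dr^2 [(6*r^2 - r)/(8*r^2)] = -1/(4*r^3)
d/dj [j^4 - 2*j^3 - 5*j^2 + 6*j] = 4*j^3 - 6*j^2 - 10*j + 6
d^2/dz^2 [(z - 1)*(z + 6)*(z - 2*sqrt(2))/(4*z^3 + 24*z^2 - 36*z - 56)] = (-2*sqrt(2)*z^6 - z^6 - 30*sqrt(2)*z^5 + 9*z^5 - 162*sqrt(2)*z^4 + 111*z^4 - 178*sqrt(2)*z^3 + 655*z^3 - 372*sqrt(2)*z^2 + 1134*z^2 - 3960*sqrt(2)*z - 924*z + 1736 + 2848*sqrt(2))/(2*(z^9 + 18*z^8 + 81*z^7 - 150*z^6 - 1233*z^5 + 702*z^4 + 4395*z^3 + 126*z^2 - 5292*z - 2744))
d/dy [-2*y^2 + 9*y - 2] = 9 - 4*y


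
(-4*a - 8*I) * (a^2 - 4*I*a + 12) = -4*a^3 + 8*I*a^2 - 80*a - 96*I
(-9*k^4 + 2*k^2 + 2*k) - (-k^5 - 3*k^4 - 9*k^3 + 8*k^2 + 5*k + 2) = k^5 - 6*k^4 + 9*k^3 - 6*k^2 - 3*k - 2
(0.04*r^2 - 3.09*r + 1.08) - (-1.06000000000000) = 0.04*r^2 - 3.09*r + 2.14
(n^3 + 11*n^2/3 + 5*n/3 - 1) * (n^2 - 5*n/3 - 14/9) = n^5 + 2*n^4 - 6*n^3 - 256*n^2/27 - 25*n/27 + 14/9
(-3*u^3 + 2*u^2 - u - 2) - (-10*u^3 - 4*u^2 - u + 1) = 7*u^3 + 6*u^2 - 3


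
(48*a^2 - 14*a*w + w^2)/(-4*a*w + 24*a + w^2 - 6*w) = (-48*a^2 + 14*a*w - w^2)/(4*a*w - 24*a - w^2 + 6*w)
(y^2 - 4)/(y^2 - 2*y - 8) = (y - 2)/(y - 4)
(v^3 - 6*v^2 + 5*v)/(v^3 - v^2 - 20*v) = (v - 1)/(v + 4)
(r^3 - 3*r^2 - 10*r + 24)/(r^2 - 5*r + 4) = (r^2 + r - 6)/(r - 1)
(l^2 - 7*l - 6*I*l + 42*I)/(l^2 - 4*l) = (l^2 - 7*l - 6*I*l + 42*I)/(l*(l - 4))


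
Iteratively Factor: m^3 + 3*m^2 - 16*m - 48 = (m + 4)*(m^2 - m - 12) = (m + 3)*(m + 4)*(m - 4)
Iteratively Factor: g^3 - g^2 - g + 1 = (g - 1)*(g^2 - 1) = (g - 1)*(g + 1)*(g - 1)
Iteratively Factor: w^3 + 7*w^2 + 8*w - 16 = (w - 1)*(w^2 + 8*w + 16) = (w - 1)*(w + 4)*(w + 4)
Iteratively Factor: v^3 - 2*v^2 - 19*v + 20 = (v - 5)*(v^2 + 3*v - 4) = (v - 5)*(v + 4)*(v - 1)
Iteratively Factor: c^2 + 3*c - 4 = (c + 4)*(c - 1)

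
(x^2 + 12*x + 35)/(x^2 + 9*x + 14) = (x + 5)/(x + 2)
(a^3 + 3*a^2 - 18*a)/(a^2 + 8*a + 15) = a*(a^2 + 3*a - 18)/(a^2 + 8*a + 15)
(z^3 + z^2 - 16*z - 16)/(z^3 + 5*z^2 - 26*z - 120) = (z^2 - 3*z - 4)/(z^2 + z - 30)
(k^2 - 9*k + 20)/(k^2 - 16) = (k - 5)/(k + 4)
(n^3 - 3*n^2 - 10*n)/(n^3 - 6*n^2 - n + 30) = n/(n - 3)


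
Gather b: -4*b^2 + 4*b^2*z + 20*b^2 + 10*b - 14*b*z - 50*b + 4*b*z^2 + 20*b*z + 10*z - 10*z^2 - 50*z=b^2*(4*z + 16) + b*(4*z^2 + 6*z - 40) - 10*z^2 - 40*z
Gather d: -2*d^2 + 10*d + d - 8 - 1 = -2*d^2 + 11*d - 9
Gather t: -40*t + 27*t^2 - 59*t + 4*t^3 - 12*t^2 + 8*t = 4*t^3 + 15*t^2 - 91*t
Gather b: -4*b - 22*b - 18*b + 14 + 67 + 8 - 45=44 - 44*b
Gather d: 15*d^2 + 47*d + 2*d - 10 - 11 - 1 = 15*d^2 + 49*d - 22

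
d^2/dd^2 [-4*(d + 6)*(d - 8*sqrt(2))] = -8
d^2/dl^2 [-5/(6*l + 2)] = -45/(3*l + 1)^3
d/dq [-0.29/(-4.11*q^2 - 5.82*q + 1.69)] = (-2.3838*q - 1.6878)/(4.11*q^2 + 5.82*q - 1.69)^2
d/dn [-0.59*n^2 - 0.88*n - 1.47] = -1.18*n - 0.88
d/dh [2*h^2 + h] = 4*h + 1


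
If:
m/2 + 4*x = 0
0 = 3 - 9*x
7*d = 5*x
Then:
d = 5/21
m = -8/3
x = 1/3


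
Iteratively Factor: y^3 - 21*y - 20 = (y + 4)*(y^2 - 4*y - 5) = (y + 1)*(y + 4)*(y - 5)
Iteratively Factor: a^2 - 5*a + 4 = (a - 1)*(a - 4)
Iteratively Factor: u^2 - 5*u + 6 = (u - 2)*(u - 3)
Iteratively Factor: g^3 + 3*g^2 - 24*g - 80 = (g - 5)*(g^2 + 8*g + 16) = (g - 5)*(g + 4)*(g + 4)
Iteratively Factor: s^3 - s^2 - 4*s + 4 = (s - 1)*(s^2 - 4) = (s - 1)*(s + 2)*(s - 2)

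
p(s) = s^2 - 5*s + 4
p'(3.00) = 1.00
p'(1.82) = -1.36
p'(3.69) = 2.38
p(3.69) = -0.83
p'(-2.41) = -9.82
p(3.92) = -0.23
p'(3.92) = 2.84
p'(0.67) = -3.66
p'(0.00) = -5.00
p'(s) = 2*s - 5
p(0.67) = 1.10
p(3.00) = -2.00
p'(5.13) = 5.26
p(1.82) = -1.79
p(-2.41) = 21.86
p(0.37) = 2.29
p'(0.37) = -4.26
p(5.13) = 4.67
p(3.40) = -1.44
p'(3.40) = 1.80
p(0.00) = 4.00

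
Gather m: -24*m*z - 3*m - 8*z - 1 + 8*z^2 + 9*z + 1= m*(-24*z - 3) + 8*z^2 + z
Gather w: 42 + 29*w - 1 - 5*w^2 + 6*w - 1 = -5*w^2 + 35*w + 40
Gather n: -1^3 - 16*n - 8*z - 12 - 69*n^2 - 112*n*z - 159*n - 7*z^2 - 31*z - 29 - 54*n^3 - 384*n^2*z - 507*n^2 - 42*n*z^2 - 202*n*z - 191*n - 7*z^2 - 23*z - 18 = -54*n^3 + n^2*(-384*z - 576) + n*(-42*z^2 - 314*z - 366) - 14*z^2 - 62*z - 60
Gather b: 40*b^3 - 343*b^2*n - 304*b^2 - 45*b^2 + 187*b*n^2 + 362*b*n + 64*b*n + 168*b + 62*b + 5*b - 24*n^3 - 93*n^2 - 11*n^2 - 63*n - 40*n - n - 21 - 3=40*b^3 + b^2*(-343*n - 349) + b*(187*n^2 + 426*n + 235) - 24*n^3 - 104*n^2 - 104*n - 24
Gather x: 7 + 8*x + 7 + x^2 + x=x^2 + 9*x + 14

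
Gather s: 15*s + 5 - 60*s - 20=-45*s - 15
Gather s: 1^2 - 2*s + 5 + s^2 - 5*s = s^2 - 7*s + 6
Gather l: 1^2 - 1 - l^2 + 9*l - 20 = -l^2 + 9*l - 20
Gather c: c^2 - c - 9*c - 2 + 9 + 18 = c^2 - 10*c + 25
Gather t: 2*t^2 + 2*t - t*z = 2*t^2 + t*(2 - z)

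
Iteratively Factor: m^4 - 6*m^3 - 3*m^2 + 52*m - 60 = (m - 5)*(m^3 - m^2 - 8*m + 12) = (m - 5)*(m - 2)*(m^2 + m - 6) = (m - 5)*(m - 2)^2*(m + 3)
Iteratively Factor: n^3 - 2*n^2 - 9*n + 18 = (n + 3)*(n^2 - 5*n + 6) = (n - 3)*(n + 3)*(n - 2)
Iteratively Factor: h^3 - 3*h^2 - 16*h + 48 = (h + 4)*(h^2 - 7*h + 12) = (h - 3)*(h + 4)*(h - 4)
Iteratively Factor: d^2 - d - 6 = (d + 2)*(d - 3)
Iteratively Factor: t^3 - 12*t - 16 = (t + 2)*(t^2 - 2*t - 8) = (t - 4)*(t + 2)*(t + 2)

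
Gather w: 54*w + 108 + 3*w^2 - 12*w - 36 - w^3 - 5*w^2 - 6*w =-w^3 - 2*w^2 + 36*w + 72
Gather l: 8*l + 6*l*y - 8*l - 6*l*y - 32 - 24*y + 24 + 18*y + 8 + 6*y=0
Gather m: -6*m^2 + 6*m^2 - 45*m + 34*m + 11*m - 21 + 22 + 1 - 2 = 0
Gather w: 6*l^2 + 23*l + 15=6*l^2 + 23*l + 15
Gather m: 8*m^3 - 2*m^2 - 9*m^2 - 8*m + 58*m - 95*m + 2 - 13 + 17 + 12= 8*m^3 - 11*m^2 - 45*m + 18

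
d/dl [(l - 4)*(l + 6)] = 2*l + 2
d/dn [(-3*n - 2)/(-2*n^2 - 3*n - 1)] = (6*n^2 + 9*n - (3*n + 2)*(4*n + 3) + 3)/(2*n^2 + 3*n + 1)^2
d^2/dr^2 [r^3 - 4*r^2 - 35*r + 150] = 6*r - 8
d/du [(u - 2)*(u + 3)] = 2*u + 1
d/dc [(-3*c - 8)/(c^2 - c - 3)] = (-3*c^2 + 3*c + (2*c - 1)*(3*c + 8) + 9)/(-c^2 + c + 3)^2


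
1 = 1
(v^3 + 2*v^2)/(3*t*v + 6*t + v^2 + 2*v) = v^2/(3*t + v)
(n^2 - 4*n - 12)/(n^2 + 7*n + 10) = (n - 6)/(n + 5)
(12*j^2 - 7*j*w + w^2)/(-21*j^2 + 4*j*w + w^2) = (-4*j + w)/(7*j + w)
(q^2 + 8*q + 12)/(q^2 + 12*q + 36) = (q + 2)/(q + 6)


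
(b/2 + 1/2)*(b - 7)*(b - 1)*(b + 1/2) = b^4/2 - 13*b^3/4 - 9*b^2/4 + 13*b/4 + 7/4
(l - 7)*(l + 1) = l^2 - 6*l - 7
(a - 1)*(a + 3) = a^2 + 2*a - 3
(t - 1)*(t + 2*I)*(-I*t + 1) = -I*t^3 + 3*t^2 + I*t^2 - 3*t + 2*I*t - 2*I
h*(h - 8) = h^2 - 8*h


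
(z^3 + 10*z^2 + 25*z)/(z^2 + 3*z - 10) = z*(z + 5)/(z - 2)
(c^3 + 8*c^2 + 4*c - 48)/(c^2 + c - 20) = (c^3 + 8*c^2 + 4*c - 48)/(c^2 + c - 20)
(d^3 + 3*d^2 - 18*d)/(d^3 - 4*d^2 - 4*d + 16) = d*(d^2 + 3*d - 18)/(d^3 - 4*d^2 - 4*d + 16)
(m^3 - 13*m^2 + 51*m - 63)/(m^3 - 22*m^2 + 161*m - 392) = (m^2 - 6*m + 9)/(m^2 - 15*m + 56)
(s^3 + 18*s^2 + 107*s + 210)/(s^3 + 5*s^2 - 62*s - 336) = (s + 5)/(s - 8)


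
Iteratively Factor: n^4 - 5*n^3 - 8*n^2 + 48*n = (n + 3)*(n^3 - 8*n^2 + 16*n) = (n - 4)*(n + 3)*(n^2 - 4*n) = n*(n - 4)*(n + 3)*(n - 4)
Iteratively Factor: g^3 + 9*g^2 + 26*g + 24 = (g + 2)*(g^2 + 7*g + 12) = (g + 2)*(g + 3)*(g + 4)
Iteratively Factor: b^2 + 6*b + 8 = (b + 2)*(b + 4)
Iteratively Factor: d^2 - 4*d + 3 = (d - 1)*(d - 3)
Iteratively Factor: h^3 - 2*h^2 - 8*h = (h)*(h^2 - 2*h - 8) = h*(h + 2)*(h - 4)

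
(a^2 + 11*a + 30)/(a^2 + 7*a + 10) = (a + 6)/(a + 2)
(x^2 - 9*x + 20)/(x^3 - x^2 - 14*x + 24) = (x^2 - 9*x + 20)/(x^3 - x^2 - 14*x + 24)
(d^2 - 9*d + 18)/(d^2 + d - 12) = (d - 6)/(d + 4)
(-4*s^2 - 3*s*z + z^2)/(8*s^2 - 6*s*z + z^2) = (s + z)/(-2*s + z)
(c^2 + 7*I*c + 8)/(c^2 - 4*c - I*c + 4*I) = (c + 8*I)/(c - 4)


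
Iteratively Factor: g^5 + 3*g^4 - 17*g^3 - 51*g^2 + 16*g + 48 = (g - 4)*(g^4 + 7*g^3 + 11*g^2 - 7*g - 12) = (g - 4)*(g + 4)*(g^3 + 3*g^2 - g - 3) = (g - 4)*(g - 1)*(g + 4)*(g^2 + 4*g + 3) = (g - 4)*(g - 1)*(g + 1)*(g + 4)*(g + 3)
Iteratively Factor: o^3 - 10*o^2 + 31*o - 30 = (o - 3)*(o^2 - 7*o + 10) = (o - 5)*(o - 3)*(o - 2)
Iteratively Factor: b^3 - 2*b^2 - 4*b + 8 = (b + 2)*(b^2 - 4*b + 4) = (b - 2)*(b + 2)*(b - 2)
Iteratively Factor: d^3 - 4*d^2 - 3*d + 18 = (d + 2)*(d^2 - 6*d + 9) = (d - 3)*(d + 2)*(d - 3)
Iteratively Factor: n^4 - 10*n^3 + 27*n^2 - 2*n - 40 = (n + 1)*(n^3 - 11*n^2 + 38*n - 40) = (n - 5)*(n + 1)*(n^2 - 6*n + 8) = (n - 5)*(n - 4)*(n + 1)*(n - 2)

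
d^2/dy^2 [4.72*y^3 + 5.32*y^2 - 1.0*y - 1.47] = 28.32*y + 10.64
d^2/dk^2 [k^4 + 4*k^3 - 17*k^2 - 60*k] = 12*k^2 + 24*k - 34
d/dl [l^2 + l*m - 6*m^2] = 2*l + m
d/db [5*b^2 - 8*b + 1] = 10*b - 8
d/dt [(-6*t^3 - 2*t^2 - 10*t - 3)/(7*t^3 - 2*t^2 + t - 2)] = (26*t^4 + 128*t^3 + 77*t^2 - 4*t + 23)/(49*t^6 - 28*t^5 + 18*t^4 - 32*t^3 + 9*t^2 - 4*t + 4)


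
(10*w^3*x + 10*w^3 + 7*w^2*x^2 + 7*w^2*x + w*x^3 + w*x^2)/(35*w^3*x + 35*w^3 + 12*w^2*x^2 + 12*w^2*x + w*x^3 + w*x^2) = (2*w + x)/(7*w + x)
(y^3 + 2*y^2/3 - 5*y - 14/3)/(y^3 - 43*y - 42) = (y^2 - y/3 - 14/3)/(y^2 - y - 42)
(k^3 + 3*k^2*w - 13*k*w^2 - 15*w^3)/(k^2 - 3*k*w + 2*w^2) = (k^3 + 3*k^2*w - 13*k*w^2 - 15*w^3)/(k^2 - 3*k*w + 2*w^2)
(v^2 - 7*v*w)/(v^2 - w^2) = v*(v - 7*w)/(v^2 - w^2)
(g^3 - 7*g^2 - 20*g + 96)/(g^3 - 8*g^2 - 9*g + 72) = (g + 4)/(g + 3)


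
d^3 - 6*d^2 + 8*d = d*(d - 4)*(d - 2)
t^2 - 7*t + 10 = (t - 5)*(t - 2)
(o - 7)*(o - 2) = o^2 - 9*o + 14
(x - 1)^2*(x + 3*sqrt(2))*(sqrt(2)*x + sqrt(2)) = sqrt(2)*x^4 - sqrt(2)*x^3 + 6*x^3 - 6*x^2 - sqrt(2)*x^2 - 6*x + sqrt(2)*x + 6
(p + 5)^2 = p^2 + 10*p + 25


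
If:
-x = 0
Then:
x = 0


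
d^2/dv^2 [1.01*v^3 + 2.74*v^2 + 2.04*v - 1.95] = 6.06*v + 5.48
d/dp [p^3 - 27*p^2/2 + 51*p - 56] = 3*p^2 - 27*p + 51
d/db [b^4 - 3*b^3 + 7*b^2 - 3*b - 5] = 4*b^3 - 9*b^2 + 14*b - 3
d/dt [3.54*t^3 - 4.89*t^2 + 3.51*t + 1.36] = 10.62*t^2 - 9.78*t + 3.51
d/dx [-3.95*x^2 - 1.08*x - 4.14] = -7.9*x - 1.08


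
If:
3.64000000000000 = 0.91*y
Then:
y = 4.00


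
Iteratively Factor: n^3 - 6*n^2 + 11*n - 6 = (n - 3)*(n^2 - 3*n + 2) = (n - 3)*(n - 1)*(n - 2)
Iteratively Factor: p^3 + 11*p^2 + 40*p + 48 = (p + 4)*(p^2 + 7*p + 12) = (p + 4)^2*(p + 3)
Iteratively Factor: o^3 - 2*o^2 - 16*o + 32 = (o - 2)*(o^2 - 16) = (o - 2)*(o + 4)*(o - 4)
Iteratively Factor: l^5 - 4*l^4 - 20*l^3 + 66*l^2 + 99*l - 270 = (l + 3)*(l^4 - 7*l^3 + l^2 + 63*l - 90) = (l - 2)*(l + 3)*(l^3 - 5*l^2 - 9*l + 45) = (l - 5)*(l - 2)*(l + 3)*(l^2 - 9) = (l - 5)*(l - 3)*(l - 2)*(l + 3)*(l + 3)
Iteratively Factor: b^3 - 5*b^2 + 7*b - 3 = (b - 1)*(b^2 - 4*b + 3) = (b - 3)*(b - 1)*(b - 1)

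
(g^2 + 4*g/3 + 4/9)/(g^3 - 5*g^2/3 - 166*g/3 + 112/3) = (9*g^2 + 12*g + 4)/(3*(3*g^3 - 5*g^2 - 166*g + 112))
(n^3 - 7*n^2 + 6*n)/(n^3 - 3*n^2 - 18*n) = (n - 1)/(n + 3)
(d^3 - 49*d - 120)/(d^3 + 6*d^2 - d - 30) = (d - 8)/(d - 2)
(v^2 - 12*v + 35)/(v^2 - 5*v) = (v - 7)/v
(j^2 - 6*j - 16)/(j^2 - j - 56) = (j + 2)/(j + 7)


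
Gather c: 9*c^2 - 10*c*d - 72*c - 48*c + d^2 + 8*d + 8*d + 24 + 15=9*c^2 + c*(-10*d - 120) + d^2 + 16*d + 39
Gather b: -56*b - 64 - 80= -56*b - 144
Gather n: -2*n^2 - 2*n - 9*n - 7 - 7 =-2*n^2 - 11*n - 14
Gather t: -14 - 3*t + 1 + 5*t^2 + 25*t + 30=5*t^2 + 22*t + 17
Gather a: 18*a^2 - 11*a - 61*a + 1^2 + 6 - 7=18*a^2 - 72*a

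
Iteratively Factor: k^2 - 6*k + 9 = (k - 3)*(k - 3)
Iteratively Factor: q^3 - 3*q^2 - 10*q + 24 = (q + 3)*(q^2 - 6*q + 8) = (q - 2)*(q + 3)*(q - 4)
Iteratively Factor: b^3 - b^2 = (b)*(b^2 - b) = b*(b - 1)*(b)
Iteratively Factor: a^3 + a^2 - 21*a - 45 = (a + 3)*(a^2 - 2*a - 15) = (a - 5)*(a + 3)*(a + 3)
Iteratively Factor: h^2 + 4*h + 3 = (h + 3)*(h + 1)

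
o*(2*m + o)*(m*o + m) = 2*m^2*o^2 + 2*m^2*o + m*o^3 + m*o^2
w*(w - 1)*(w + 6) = w^3 + 5*w^2 - 6*w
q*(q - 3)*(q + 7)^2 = q^4 + 11*q^3 + 7*q^2 - 147*q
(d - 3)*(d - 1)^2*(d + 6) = d^4 + d^3 - 23*d^2 + 39*d - 18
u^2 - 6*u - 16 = (u - 8)*(u + 2)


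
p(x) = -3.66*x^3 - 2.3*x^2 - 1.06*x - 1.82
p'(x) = -10.98*x^2 - 4.6*x - 1.06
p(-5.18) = 450.67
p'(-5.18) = -271.85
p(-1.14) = 1.82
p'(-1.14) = -10.09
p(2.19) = -53.62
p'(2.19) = -63.80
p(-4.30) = 251.21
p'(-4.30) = -184.30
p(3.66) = -215.95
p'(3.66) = -164.98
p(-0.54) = -1.34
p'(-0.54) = -1.78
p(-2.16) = 26.62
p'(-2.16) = -42.35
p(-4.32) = 254.91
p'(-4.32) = -186.10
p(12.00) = -6670.22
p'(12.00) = -1637.38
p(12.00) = -6670.22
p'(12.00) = -1637.38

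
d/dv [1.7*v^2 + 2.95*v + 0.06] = 3.4*v + 2.95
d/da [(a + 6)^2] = 2*a + 12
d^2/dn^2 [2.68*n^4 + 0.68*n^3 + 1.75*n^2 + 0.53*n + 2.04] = 32.16*n^2 + 4.08*n + 3.5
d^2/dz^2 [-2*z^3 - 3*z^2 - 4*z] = -12*z - 6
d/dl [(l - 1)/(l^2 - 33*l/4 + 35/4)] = 8*(-2*l^2 + 4*l + 1)/(16*l^4 - 264*l^3 + 1369*l^2 - 2310*l + 1225)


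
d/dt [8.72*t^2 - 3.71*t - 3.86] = 17.44*t - 3.71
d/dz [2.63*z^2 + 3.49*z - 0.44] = 5.26*z + 3.49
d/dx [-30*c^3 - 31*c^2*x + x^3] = -31*c^2 + 3*x^2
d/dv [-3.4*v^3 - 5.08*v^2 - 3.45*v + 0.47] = -10.2*v^2 - 10.16*v - 3.45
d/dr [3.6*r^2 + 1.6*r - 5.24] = 7.2*r + 1.6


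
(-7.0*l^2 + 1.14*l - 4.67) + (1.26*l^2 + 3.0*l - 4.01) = -5.74*l^2 + 4.14*l - 8.68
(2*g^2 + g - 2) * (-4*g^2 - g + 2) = -8*g^4 - 6*g^3 + 11*g^2 + 4*g - 4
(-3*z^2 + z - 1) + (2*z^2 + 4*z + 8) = -z^2 + 5*z + 7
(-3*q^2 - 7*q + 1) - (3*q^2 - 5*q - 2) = -6*q^2 - 2*q + 3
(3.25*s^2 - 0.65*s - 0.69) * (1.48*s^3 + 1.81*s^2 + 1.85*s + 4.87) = 4.81*s^5 + 4.9205*s^4 + 3.8148*s^3 + 13.3761*s^2 - 4.442*s - 3.3603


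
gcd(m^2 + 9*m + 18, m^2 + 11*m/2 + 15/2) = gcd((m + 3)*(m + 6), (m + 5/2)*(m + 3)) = m + 3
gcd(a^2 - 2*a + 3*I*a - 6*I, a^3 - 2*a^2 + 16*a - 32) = a - 2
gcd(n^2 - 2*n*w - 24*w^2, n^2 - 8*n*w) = 1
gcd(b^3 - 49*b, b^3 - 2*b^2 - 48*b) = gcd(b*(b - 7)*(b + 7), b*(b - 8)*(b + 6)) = b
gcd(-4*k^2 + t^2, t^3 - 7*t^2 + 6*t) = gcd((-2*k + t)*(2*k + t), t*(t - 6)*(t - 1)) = 1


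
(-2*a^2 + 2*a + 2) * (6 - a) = 2*a^3 - 14*a^2 + 10*a + 12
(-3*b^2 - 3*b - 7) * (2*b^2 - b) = -6*b^4 - 3*b^3 - 11*b^2 + 7*b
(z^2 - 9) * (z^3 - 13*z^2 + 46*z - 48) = z^5 - 13*z^4 + 37*z^3 + 69*z^2 - 414*z + 432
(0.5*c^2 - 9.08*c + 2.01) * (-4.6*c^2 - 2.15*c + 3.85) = -2.3*c^4 + 40.693*c^3 + 12.201*c^2 - 39.2795*c + 7.7385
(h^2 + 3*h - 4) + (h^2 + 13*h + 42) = 2*h^2 + 16*h + 38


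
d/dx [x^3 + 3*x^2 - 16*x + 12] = 3*x^2 + 6*x - 16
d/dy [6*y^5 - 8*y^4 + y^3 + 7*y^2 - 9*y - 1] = 30*y^4 - 32*y^3 + 3*y^2 + 14*y - 9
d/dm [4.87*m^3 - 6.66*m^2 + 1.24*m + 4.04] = 14.61*m^2 - 13.32*m + 1.24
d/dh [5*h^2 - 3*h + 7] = 10*h - 3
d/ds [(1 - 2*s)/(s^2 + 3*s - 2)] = (2*s^2 - 2*s + 1)/(s^4 + 6*s^3 + 5*s^2 - 12*s + 4)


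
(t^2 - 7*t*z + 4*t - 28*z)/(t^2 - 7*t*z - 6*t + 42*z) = (t + 4)/(t - 6)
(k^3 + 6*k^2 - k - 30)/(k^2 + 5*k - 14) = (k^2 + 8*k + 15)/(k + 7)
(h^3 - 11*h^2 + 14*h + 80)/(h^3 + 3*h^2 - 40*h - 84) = (h^2 - 13*h + 40)/(h^2 + h - 42)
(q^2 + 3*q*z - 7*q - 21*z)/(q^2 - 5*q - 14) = (q + 3*z)/(q + 2)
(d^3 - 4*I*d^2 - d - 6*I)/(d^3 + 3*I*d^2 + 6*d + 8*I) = (d - 3*I)/(d + 4*I)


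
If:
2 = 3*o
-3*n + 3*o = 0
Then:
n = 2/3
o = 2/3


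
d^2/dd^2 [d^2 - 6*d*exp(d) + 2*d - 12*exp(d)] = -6*d*exp(d) - 24*exp(d) + 2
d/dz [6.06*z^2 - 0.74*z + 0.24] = 12.12*z - 0.74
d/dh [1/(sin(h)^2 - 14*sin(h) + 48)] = 2*(7 - sin(h))*cos(h)/(sin(h)^2 - 14*sin(h) + 48)^2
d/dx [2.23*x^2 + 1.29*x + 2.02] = 4.46*x + 1.29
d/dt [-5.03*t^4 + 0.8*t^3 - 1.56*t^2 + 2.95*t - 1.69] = -20.12*t^3 + 2.4*t^2 - 3.12*t + 2.95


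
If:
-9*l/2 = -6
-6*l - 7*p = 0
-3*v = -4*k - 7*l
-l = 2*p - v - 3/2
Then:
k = -701/168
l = 4/3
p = -8/7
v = -103/42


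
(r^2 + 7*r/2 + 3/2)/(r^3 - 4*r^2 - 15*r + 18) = (r + 1/2)/(r^2 - 7*r + 6)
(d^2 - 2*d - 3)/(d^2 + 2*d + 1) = (d - 3)/(d + 1)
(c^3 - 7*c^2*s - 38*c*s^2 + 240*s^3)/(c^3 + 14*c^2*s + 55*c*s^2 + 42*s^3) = (c^2 - 13*c*s + 40*s^2)/(c^2 + 8*c*s + 7*s^2)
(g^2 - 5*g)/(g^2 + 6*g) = (g - 5)/(g + 6)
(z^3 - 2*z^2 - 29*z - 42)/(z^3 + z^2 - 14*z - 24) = (z - 7)/(z - 4)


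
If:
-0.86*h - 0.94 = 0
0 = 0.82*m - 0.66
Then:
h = -1.09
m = 0.80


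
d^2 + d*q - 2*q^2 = (d - q)*(d + 2*q)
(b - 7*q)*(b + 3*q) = b^2 - 4*b*q - 21*q^2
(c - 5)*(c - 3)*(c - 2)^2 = c^4 - 12*c^3 + 51*c^2 - 92*c + 60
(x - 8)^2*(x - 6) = x^3 - 22*x^2 + 160*x - 384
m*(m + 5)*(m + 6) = m^3 + 11*m^2 + 30*m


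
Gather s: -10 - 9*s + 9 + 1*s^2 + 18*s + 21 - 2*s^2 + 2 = -s^2 + 9*s + 22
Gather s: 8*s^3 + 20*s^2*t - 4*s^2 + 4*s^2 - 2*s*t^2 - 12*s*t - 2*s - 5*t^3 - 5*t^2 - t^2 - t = 8*s^3 + 20*s^2*t + s*(-2*t^2 - 12*t - 2) - 5*t^3 - 6*t^2 - t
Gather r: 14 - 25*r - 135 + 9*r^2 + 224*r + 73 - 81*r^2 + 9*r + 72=-72*r^2 + 208*r + 24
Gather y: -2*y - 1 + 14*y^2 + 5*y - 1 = 14*y^2 + 3*y - 2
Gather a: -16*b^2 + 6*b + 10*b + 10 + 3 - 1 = -16*b^2 + 16*b + 12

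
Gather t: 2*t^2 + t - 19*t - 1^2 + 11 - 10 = 2*t^2 - 18*t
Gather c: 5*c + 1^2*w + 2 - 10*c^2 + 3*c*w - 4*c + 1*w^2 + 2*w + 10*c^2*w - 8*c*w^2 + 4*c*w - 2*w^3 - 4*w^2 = c^2*(10*w - 10) + c*(-8*w^2 + 7*w + 1) - 2*w^3 - 3*w^2 + 3*w + 2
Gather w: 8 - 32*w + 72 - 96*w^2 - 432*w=-96*w^2 - 464*w + 80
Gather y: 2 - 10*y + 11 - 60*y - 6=7 - 70*y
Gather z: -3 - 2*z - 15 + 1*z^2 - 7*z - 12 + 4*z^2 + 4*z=5*z^2 - 5*z - 30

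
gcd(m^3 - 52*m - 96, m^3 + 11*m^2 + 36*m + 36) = m^2 + 8*m + 12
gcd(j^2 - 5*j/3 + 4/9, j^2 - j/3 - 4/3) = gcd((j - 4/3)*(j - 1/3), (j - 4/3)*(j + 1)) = j - 4/3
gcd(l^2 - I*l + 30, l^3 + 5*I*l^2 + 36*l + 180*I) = l^2 - I*l + 30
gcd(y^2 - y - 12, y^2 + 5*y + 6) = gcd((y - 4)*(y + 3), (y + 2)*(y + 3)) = y + 3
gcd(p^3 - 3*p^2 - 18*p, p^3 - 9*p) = p^2 + 3*p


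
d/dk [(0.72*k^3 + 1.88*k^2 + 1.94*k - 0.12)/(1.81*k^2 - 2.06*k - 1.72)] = (1.3032*k^4 - 2.9664*k^3 - 11.0994*k^2 - 6.0328*k - 3.584)/(3.2761*k^4 - 7.4572*k^3 - 1.9828*k^2 + 7.0864*k + 2.9584)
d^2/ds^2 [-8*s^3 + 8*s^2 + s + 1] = 16 - 48*s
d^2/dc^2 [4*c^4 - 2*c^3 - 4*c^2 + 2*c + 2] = 48*c^2 - 12*c - 8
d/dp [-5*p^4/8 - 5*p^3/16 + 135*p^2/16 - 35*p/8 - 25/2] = -5*p^3/2 - 15*p^2/16 + 135*p/8 - 35/8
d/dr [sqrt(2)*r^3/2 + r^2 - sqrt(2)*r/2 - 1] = 3*sqrt(2)*r^2/2 + 2*r - sqrt(2)/2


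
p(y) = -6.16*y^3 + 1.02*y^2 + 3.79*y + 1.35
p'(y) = -18.48*y^2 + 2.04*y + 3.79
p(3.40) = -216.09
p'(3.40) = -202.90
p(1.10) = -1.45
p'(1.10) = -16.33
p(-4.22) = 466.45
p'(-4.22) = -333.92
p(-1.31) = 11.98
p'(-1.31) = -30.60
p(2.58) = -87.87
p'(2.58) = -113.96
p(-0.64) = 0.96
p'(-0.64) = -5.09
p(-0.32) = 0.44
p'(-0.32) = 1.24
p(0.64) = 2.58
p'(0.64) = -2.47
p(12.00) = -10450.77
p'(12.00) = -2632.85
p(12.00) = -10450.77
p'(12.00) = -2632.85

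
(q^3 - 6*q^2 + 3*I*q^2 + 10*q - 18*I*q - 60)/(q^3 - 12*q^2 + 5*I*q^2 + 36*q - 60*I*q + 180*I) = (q - 2*I)/(q - 6)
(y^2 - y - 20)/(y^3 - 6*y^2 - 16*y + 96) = (y - 5)/(y^2 - 10*y + 24)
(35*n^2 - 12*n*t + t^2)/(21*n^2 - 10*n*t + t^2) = (-5*n + t)/(-3*n + t)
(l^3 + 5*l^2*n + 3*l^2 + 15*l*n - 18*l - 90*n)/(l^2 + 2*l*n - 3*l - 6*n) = (l^2 + 5*l*n + 6*l + 30*n)/(l + 2*n)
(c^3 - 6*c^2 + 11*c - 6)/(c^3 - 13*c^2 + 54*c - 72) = (c^2 - 3*c + 2)/(c^2 - 10*c + 24)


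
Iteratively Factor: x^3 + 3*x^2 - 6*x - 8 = (x + 1)*(x^2 + 2*x - 8) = (x - 2)*(x + 1)*(x + 4)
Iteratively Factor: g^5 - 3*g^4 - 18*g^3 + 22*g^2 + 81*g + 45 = (g + 3)*(g^4 - 6*g^3 + 22*g + 15) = (g + 1)*(g + 3)*(g^3 - 7*g^2 + 7*g + 15) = (g + 1)^2*(g + 3)*(g^2 - 8*g + 15) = (g - 5)*(g + 1)^2*(g + 3)*(g - 3)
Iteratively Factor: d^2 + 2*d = (d)*(d + 2)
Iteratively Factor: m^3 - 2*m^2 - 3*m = (m + 1)*(m^2 - 3*m) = m*(m + 1)*(m - 3)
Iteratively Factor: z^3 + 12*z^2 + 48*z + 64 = (z + 4)*(z^2 + 8*z + 16) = (z + 4)^2*(z + 4)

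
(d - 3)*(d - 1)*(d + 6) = d^3 + 2*d^2 - 21*d + 18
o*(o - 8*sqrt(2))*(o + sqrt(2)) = o^3 - 7*sqrt(2)*o^2 - 16*o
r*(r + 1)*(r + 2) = r^3 + 3*r^2 + 2*r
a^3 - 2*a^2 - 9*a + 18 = (a - 3)*(a - 2)*(a + 3)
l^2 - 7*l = l*(l - 7)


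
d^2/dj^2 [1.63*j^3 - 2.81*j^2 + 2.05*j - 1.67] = 9.78*j - 5.62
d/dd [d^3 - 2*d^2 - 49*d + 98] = 3*d^2 - 4*d - 49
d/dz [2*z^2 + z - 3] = 4*z + 1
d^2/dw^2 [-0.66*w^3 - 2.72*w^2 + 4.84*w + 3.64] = -3.96*w - 5.44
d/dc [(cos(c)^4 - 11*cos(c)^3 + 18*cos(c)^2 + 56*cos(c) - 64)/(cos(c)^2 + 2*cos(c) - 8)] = (-2*cos(c)^5 + 5*cos(c)^4 + 76*cos(c)^3 - 244*cos(c)^2 + 160*cos(c) + 320)*sin(c)/((cos(c) - 2)^2*(cos(c) + 4)^2)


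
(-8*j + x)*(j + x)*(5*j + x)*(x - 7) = -40*j^3*x + 280*j^3 - 43*j^2*x^2 + 301*j^2*x - 2*j*x^3 + 14*j*x^2 + x^4 - 7*x^3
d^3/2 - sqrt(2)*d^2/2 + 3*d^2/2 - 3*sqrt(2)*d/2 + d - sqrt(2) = (d/2 + 1/2)*(d + 2)*(d - sqrt(2))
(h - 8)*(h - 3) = h^2 - 11*h + 24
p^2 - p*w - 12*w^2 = (p - 4*w)*(p + 3*w)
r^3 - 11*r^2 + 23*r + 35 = (r - 7)*(r - 5)*(r + 1)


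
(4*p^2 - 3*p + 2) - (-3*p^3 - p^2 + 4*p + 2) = 3*p^3 + 5*p^2 - 7*p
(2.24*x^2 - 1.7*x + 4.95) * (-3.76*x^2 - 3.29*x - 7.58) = -8.4224*x^4 - 0.977600000000002*x^3 - 29.9982*x^2 - 3.3995*x - 37.521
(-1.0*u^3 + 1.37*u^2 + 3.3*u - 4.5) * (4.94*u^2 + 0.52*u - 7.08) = -4.94*u^5 + 6.2478*u^4 + 24.0944*u^3 - 30.2136*u^2 - 25.704*u + 31.86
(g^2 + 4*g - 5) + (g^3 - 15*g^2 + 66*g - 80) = g^3 - 14*g^2 + 70*g - 85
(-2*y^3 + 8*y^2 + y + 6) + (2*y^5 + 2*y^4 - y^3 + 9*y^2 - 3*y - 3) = 2*y^5 + 2*y^4 - 3*y^3 + 17*y^2 - 2*y + 3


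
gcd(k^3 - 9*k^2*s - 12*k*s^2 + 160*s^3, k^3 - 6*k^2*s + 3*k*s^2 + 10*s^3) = -k + 5*s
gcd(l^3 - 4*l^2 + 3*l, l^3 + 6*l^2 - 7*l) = l^2 - l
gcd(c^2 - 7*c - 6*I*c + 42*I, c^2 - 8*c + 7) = c - 7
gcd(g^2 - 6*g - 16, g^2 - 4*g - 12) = g + 2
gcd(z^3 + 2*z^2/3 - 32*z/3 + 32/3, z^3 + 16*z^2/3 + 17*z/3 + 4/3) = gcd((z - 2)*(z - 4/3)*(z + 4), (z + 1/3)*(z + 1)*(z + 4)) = z + 4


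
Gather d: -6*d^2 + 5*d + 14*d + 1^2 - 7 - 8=-6*d^2 + 19*d - 14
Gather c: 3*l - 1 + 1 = 3*l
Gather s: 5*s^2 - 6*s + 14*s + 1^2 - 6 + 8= 5*s^2 + 8*s + 3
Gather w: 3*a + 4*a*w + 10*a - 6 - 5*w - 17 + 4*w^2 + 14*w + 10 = 13*a + 4*w^2 + w*(4*a + 9) - 13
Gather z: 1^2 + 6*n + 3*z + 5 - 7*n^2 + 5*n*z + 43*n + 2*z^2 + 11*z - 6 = -7*n^2 + 49*n + 2*z^2 + z*(5*n + 14)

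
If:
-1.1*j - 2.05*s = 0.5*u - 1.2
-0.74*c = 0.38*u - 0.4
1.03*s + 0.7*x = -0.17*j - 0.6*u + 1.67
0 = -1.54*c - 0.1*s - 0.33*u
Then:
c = 0.0943674622538214*x - 0.459930111315549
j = 1.66170264573984*x - 1.01271670894282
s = 0.653583367331636 - 0.846823806014555*x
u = 1.94828495361449 - 0.183768215967968*x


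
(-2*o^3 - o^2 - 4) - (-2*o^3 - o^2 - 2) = -2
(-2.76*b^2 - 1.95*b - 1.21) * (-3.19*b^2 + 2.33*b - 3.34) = 8.8044*b^4 - 0.2103*b^3 + 8.5348*b^2 + 3.6937*b + 4.0414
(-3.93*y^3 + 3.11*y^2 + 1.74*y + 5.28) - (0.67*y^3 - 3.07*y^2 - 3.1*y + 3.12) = -4.6*y^3 + 6.18*y^2 + 4.84*y + 2.16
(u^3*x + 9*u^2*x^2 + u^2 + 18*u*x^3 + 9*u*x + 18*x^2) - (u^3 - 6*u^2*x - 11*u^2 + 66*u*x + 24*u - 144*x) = u^3*x - u^3 + 9*u^2*x^2 + 6*u^2*x + 12*u^2 + 18*u*x^3 - 57*u*x - 24*u + 18*x^2 + 144*x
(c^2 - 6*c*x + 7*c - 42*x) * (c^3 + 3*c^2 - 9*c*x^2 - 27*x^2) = c^5 - 6*c^4*x + 10*c^4 - 9*c^3*x^2 - 60*c^3*x + 21*c^3 + 54*c^2*x^3 - 90*c^2*x^2 - 126*c^2*x + 540*c*x^3 - 189*c*x^2 + 1134*x^3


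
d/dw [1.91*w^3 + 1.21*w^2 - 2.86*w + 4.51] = 5.73*w^2 + 2.42*w - 2.86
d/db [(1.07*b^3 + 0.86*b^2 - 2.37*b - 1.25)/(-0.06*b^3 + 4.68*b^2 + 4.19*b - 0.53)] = (5.0592*b^4 + 8.6822*b^3 + 12.7687*b^2 + 10.7884*b + 6.4936)/(0.0036*b^6 - 0.5616*b^5 + 21.3996*b^4 + 39.282*b^3 + 12.5953*b^2 - 4.4414*b + 0.2809)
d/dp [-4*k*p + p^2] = -4*k + 2*p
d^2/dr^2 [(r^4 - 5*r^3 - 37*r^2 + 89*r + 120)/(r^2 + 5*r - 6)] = 2*(r^6 + 15*r^5 + 57*r^4 - 121*r^3 + 360*r^2 + 2862*r + 5058)/(r^6 + 15*r^5 + 57*r^4 - 55*r^3 - 342*r^2 + 540*r - 216)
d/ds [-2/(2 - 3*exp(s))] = -6*exp(s)/(3*exp(s) - 2)^2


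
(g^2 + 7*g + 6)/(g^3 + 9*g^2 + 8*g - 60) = (g + 1)/(g^2 + 3*g - 10)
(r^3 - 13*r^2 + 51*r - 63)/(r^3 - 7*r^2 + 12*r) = (r^2 - 10*r + 21)/(r*(r - 4))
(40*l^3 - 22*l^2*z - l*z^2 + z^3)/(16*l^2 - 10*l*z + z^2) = (-20*l^2 + l*z + z^2)/(-8*l + z)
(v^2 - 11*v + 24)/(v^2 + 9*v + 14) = (v^2 - 11*v + 24)/(v^2 + 9*v + 14)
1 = 1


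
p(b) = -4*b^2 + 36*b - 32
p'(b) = 36 - 8*b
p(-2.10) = -125.24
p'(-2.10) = 52.80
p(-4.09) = -246.15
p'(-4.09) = 68.72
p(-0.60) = -55.04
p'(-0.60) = 40.80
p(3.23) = 42.55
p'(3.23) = 10.16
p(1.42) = 11.05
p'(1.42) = 24.64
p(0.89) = -3.13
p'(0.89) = 28.88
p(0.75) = -7.25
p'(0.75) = 30.00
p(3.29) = 43.14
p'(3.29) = 9.68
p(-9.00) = -680.00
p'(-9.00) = 108.00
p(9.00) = -32.00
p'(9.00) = -36.00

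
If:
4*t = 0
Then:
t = 0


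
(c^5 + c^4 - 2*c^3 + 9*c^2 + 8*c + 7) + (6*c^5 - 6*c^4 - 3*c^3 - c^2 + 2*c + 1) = 7*c^5 - 5*c^4 - 5*c^3 + 8*c^2 + 10*c + 8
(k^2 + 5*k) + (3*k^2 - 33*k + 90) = 4*k^2 - 28*k + 90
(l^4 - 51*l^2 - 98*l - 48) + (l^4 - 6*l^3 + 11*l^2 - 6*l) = 2*l^4 - 6*l^3 - 40*l^2 - 104*l - 48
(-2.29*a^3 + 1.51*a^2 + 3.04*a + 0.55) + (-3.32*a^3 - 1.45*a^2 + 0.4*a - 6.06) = -5.61*a^3 + 0.0600000000000001*a^2 + 3.44*a - 5.51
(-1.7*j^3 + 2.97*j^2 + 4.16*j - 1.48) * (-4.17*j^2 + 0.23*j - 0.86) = 7.089*j^5 - 12.7759*j^4 - 15.2021*j^3 + 4.5742*j^2 - 3.918*j + 1.2728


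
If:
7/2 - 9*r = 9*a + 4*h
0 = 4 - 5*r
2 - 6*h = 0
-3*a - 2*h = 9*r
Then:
No Solution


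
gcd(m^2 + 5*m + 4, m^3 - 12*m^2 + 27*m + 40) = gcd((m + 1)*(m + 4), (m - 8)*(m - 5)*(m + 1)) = m + 1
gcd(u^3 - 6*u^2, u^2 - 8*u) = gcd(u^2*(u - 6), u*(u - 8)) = u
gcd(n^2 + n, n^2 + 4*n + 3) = n + 1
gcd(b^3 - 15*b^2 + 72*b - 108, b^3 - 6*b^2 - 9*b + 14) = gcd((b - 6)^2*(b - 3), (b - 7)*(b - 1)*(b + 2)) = 1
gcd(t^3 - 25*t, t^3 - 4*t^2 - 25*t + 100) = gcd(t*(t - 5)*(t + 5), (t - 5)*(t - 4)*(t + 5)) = t^2 - 25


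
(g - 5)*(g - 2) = g^2 - 7*g + 10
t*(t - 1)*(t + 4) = t^3 + 3*t^2 - 4*t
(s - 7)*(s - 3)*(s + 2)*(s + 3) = s^4 - 5*s^3 - 23*s^2 + 45*s + 126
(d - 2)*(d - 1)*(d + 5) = d^3 + 2*d^2 - 13*d + 10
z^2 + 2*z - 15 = (z - 3)*(z + 5)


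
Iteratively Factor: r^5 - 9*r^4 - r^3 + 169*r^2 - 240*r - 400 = (r - 4)*(r^4 - 5*r^3 - 21*r^2 + 85*r + 100) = (r - 5)*(r - 4)*(r^3 - 21*r - 20) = (r - 5)*(r - 4)*(r + 1)*(r^2 - r - 20) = (r - 5)*(r - 4)*(r + 1)*(r + 4)*(r - 5)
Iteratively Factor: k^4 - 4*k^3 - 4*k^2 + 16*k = (k - 2)*(k^3 - 2*k^2 - 8*k) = k*(k - 2)*(k^2 - 2*k - 8) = k*(k - 4)*(k - 2)*(k + 2)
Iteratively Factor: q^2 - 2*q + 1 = (q - 1)*(q - 1)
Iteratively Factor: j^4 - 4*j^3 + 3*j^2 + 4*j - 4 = (j - 1)*(j^3 - 3*j^2 + 4) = (j - 2)*(j - 1)*(j^2 - j - 2) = (j - 2)^2*(j - 1)*(j + 1)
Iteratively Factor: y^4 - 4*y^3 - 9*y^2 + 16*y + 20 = (y + 1)*(y^3 - 5*y^2 - 4*y + 20) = (y + 1)*(y + 2)*(y^2 - 7*y + 10) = (y - 2)*(y + 1)*(y + 2)*(y - 5)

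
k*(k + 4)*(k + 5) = k^3 + 9*k^2 + 20*k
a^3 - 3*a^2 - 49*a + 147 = (a - 7)*(a - 3)*(a + 7)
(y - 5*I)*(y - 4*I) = y^2 - 9*I*y - 20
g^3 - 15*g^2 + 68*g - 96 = (g - 8)*(g - 4)*(g - 3)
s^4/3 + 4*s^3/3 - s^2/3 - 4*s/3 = s*(s/3 + 1/3)*(s - 1)*(s + 4)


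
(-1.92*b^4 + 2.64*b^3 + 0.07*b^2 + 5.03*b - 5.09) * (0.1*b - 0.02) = -0.192*b^5 + 0.3024*b^4 - 0.0458*b^3 + 0.5016*b^2 - 0.6096*b + 0.1018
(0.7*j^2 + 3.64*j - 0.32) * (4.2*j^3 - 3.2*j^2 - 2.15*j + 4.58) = 2.94*j^5 + 13.048*j^4 - 14.497*j^3 - 3.596*j^2 + 17.3592*j - 1.4656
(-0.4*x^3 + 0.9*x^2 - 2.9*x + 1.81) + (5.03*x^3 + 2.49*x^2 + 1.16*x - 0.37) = 4.63*x^3 + 3.39*x^2 - 1.74*x + 1.44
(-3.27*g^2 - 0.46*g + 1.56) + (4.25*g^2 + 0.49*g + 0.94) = 0.98*g^2 + 0.03*g + 2.5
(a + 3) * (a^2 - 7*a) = a^3 - 4*a^2 - 21*a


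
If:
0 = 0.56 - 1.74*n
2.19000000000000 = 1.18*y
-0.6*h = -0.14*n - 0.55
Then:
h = 0.99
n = 0.32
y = 1.86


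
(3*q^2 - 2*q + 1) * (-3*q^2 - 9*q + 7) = -9*q^4 - 21*q^3 + 36*q^2 - 23*q + 7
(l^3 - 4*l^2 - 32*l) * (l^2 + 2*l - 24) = l^5 - 2*l^4 - 64*l^3 + 32*l^2 + 768*l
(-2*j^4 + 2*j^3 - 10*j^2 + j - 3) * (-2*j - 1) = 4*j^5 - 2*j^4 + 18*j^3 + 8*j^2 + 5*j + 3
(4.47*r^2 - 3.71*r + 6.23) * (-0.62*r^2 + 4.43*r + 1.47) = -2.7714*r^4 + 22.1023*r^3 - 13.727*r^2 + 22.1452*r + 9.1581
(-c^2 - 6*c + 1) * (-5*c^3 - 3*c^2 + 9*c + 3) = 5*c^5 + 33*c^4 + 4*c^3 - 60*c^2 - 9*c + 3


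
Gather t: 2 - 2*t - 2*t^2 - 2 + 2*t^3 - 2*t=2*t^3 - 2*t^2 - 4*t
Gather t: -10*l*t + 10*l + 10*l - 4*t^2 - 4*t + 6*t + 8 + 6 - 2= 20*l - 4*t^2 + t*(2 - 10*l) + 12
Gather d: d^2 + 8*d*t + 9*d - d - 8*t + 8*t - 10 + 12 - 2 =d^2 + d*(8*t + 8)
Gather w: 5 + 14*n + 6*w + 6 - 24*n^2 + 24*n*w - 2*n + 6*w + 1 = -24*n^2 + 12*n + w*(24*n + 12) + 12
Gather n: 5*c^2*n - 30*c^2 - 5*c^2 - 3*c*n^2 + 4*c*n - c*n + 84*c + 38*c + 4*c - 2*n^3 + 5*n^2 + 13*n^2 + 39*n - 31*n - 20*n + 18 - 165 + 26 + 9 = -35*c^2 + 126*c - 2*n^3 + n^2*(18 - 3*c) + n*(5*c^2 + 3*c - 12) - 112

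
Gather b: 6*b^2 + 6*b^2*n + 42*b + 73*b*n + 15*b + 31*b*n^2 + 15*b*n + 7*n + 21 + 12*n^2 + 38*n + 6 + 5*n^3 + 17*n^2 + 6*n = b^2*(6*n + 6) + b*(31*n^2 + 88*n + 57) + 5*n^3 + 29*n^2 + 51*n + 27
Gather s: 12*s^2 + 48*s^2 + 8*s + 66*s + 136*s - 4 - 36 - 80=60*s^2 + 210*s - 120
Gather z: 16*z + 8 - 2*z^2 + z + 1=-2*z^2 + 17*z + 9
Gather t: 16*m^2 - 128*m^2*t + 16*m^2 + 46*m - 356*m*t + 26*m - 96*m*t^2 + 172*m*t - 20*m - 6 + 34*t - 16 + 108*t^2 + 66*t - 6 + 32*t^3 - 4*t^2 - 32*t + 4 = 32*m^2 + 52*m + 32*t^3 + t^2*(104 - 96*m) + t*(-128*m^2 - 184*m + 68) - 24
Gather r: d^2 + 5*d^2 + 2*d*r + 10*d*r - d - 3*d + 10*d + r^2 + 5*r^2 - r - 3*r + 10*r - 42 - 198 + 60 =6*d^2 + 6*d + 6*r^2 + r*(12*d + 6) - 180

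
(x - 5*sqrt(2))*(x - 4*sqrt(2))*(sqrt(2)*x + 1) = sqrt(2)*x^3 - 17*x^2 + 31*sqrt(2)*x + 40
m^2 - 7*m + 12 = (m - 4)*(m - 3)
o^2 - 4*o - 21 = (o - 7)*(o + 3)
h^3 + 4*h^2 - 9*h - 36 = (h - 3)*(h + 3)*(h + 4)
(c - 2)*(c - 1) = c^2 - 3*c + 2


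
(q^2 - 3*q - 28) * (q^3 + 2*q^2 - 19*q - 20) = q^5 - q^4 - 53*q^3 - 19*q^2 + 592*q + 560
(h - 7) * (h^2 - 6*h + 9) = h^3 - 13*h^2 + 51*h - 63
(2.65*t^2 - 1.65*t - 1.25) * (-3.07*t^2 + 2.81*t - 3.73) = -8.1355*t^4 + 12.512*t^3 - 10.6835*t^2 + 2.642*t + 4.6625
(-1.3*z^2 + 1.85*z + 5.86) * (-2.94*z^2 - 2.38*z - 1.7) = 3.822*z^4 - 2.345*z^3 - 19.4214*z^2 - 17.0918*z - 9.962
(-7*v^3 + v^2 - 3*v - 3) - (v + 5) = -7*v^3 + v^2 - 4*v - 8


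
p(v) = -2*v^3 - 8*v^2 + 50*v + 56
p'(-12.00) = -622.00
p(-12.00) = 1760.00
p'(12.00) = -1006.00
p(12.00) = -3952.00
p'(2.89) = -46.35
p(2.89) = 85.41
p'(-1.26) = 60.63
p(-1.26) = -15.70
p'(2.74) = -38.89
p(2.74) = 91.80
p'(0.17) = 47.11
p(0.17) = 64.26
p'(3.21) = -63.18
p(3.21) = 67.91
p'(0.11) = 48.17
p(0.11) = 61.40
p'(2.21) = -14.66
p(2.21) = 105.84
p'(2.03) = -7.21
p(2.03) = 107.80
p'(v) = -6*v^2 - 16*v + 50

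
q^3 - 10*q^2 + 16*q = q*(q - 8)*(q - 2)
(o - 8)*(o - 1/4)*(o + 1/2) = o^3 - 31*o^2/4 - 17*o/8 + 1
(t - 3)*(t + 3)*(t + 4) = t^3 + 4*t^2 - 9*t - 36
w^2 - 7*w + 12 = (w - 4)*(w - 3)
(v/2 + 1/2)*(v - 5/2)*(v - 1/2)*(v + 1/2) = v^4/2 - 3*v^3/4 - 11*v^2/8 + 3*v/16 + 5/16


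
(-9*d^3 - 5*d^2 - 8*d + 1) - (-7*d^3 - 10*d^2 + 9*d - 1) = -2*d^3 + 5*d^2 - 17*d + 2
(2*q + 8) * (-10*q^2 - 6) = -20*q^3 - 80*q^2 - 12*q - 48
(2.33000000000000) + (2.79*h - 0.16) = 2.79*h + 2.17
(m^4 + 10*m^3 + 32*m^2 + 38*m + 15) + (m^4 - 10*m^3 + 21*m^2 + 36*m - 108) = 2*m^4 + 53*m^2 + 74*m - 93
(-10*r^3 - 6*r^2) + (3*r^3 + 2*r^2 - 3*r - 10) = -7*r^3 - 4*r^2 - 3*r - 10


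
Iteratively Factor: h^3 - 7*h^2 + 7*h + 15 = (h + 1)*(h^2 - 8*h + 15) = (h - 3)*(h + 1)*(h - 5)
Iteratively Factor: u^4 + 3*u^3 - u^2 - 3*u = (u + 1)*(u^3 + 2*u^2 - 3*u) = (u + 1)*(u + 3)*(u^2 - u) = (u - 1)*(u + 1)*(u + 3)*(u)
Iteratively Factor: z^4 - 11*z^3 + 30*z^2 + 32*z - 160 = (z - 4)*(z^3 - 7*z^2 + 2*z + 40) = (z - 4)*(z + 2)*(z^2 - 9*z + 20) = (z - 5)*(z - 4)*(z + 2)*(z - 4)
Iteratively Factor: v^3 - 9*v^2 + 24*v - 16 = (v - 4)*(v^2 - 5*v + 4) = (v - 4)*(v - 1)*(v - 4)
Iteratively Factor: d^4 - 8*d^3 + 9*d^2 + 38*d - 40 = (d - 1)*(d^3 - 7*d^2 + 2*d + 40) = (d - 1)*(d + 2)*(d^2 - 9*d + 20) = (d - 4)*(d - 1)*(d + 2)*(d - 5)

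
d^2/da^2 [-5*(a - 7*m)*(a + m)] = -10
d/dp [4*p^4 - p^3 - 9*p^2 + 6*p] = 16*p^3 - 3*p^2 - 18*p + 6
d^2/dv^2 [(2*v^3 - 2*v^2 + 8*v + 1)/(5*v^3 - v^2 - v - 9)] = 4*(-20*v^6 + 315*v^5 + 270*v^4 - 318*v^3 + 1128*v^2 + 204*v - 121)/(125*v^9 - 75*v^8 - 60*v^7 - 646*v^6 + 282*v^5 + 240*v^4 + 1160*v^3 - 270*v^2 - 243*v - 729)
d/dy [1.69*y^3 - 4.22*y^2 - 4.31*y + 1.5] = 5.07*y^2 - 8.44*y - 4.31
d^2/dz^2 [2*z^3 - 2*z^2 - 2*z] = 12*z - 4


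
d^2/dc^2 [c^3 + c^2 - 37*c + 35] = 6*c + 2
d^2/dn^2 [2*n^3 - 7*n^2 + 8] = 12*n - 14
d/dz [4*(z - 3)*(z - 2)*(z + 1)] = 12*z^2 - 32*z + 4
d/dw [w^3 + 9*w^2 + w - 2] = 3*w^2 + 18*w + 1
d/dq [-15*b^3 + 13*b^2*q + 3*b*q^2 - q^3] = 13*b^2 + 6*b*q - 3*q^2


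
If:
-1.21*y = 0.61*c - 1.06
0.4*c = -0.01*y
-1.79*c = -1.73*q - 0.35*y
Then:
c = -0.02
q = -0.20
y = 0.89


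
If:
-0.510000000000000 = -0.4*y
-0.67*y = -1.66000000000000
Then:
No Solution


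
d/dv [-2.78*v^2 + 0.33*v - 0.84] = 0.33 - 5.56*v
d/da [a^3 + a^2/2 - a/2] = 3*a^2 + a - 1/2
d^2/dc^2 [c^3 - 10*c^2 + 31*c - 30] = 6*c - 20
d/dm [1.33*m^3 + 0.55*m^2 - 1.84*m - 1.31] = 3.99*m^2 + 1.1*m - 1.84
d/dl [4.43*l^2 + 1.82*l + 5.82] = 8.86*l + 1.82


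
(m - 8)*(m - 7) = m^2 - 15*m + 56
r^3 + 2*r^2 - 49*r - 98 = (r - 7)*(r + 2)*(r + 7)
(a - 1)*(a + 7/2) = a^2 + 5*a/2 - 7/2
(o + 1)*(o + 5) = o^2 + 6*o + 5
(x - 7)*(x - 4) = x^2 - 11*x + 28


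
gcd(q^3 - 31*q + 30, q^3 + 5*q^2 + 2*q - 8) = q - 1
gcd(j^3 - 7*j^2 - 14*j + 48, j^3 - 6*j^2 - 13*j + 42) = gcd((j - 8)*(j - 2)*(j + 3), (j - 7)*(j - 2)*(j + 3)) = j^2 + j - 6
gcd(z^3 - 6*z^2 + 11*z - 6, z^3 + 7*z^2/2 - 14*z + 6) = z - 2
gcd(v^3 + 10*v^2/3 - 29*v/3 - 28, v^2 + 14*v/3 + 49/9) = v + 7/3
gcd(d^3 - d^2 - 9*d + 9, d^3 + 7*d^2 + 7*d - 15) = d^2 + 2*d - 3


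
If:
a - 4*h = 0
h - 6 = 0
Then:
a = 24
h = 6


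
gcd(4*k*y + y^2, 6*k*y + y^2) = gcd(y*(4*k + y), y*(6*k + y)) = y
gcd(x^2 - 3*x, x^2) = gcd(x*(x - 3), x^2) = x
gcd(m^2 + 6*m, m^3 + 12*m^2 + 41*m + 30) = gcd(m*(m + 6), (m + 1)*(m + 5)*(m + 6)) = m + 6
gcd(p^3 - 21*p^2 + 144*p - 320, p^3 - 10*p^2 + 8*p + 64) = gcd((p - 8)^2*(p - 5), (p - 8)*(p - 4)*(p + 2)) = p - 8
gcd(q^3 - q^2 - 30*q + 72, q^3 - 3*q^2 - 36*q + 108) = q^2 + 3*q - 18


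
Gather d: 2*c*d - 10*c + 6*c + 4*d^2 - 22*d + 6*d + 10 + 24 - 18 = -4*c + 4*d^2 + d*(2*c - 16) + 16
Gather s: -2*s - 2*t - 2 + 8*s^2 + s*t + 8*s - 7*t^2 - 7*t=8*s^2 + s*(t + 6) - 7*t^2 - 9*t - 2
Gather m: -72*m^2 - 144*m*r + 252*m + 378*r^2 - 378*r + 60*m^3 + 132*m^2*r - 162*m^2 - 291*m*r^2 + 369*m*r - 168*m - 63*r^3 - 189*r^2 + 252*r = 60*m^3 + m^2*(132*r - 234) + m*(-291*r^2 + 225*r + 84) - 63*r^3 + 189*r^2 - 126*r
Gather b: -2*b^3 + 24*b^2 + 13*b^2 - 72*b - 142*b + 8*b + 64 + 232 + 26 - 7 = -2*b^3 + 37*b^2 - 206*b + 315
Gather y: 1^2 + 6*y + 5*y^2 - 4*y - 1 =5*y^2 + 2*y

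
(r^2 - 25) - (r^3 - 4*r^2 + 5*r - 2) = -r^3 + 5*r^2 - 5*r - 23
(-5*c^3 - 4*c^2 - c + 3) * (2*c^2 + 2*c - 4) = -10*c^5 - 18*c^4 + 10*c^3 + 20*c^2 + 10*c - 12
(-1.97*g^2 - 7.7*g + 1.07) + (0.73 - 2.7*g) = -1.97*g^2 - 10.4*g + 1.8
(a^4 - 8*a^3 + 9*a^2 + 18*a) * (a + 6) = a^5 - 2*a^4 - 39*a^3 + 72*a^2 + 108*a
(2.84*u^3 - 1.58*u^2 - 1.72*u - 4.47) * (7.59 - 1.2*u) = -3.408*u^4 + 23.4516*u^3 - 9.9282*u^2 - 7.6908*u - 33.9273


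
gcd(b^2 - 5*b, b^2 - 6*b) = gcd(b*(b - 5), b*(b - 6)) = b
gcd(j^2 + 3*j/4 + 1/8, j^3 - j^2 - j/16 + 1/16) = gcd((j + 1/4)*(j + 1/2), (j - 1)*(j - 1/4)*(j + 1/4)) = j + 1/4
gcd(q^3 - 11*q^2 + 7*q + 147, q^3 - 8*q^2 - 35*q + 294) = q^2 - 14*q + 49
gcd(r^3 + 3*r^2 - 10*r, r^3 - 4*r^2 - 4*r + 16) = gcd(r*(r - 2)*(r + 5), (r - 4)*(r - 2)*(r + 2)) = r - 2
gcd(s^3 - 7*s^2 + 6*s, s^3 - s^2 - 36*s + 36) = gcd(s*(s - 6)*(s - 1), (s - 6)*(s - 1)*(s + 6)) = s^2 - 7*s + 6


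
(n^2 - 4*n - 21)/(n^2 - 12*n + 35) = (n + 3)/(n - 5)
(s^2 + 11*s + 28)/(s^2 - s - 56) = (s + 4)/(s - 8)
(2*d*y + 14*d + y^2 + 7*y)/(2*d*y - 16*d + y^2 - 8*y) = (y + 7)/(y - 8)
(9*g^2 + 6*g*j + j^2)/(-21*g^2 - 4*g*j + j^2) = (-3*g - j)/(7*g - j)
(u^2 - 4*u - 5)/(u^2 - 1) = (u - 5)/(u - 1)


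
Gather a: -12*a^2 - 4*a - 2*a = -12*a^2 - 6*a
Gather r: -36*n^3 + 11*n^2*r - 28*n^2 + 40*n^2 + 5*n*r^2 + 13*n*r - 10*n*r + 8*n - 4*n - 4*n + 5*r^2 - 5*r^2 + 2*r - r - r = -36*n^3 + 12*n^2 + 5*n*r^2 + r*(11*n^2 + 3*n)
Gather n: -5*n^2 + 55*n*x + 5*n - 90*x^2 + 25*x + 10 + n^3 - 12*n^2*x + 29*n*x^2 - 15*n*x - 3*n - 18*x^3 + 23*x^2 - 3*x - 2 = n^3 + n^2*(-12*x - 5) + n*(29*x^2 + 40*x + 2) - 18*x^3 - 67*x^2 + 22*x + 8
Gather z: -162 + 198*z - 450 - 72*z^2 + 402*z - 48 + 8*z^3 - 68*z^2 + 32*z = 8*z^3 - 140*z^2 + 632*z - 660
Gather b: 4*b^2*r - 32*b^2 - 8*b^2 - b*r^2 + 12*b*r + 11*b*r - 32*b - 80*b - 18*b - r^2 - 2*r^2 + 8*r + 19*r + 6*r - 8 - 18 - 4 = b^2*(4*r - 40) + b*(-r^2 + 23*r - 130) - 3*r^2 + 33*r - 30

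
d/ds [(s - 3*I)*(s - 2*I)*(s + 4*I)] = 3*s^2 - 2*I*s + 14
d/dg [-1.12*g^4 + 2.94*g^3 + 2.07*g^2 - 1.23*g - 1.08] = -4.48*g^3 + 8.82*g^2 + 4.14*g - 1.23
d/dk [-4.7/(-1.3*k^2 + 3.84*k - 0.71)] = (18.048 - 12.22*k)/(1.3*k^2 - 3.84*k + 0.71)^2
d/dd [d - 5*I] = 1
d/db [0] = 0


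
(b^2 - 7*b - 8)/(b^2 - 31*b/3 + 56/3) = 3*(b + 1)/(3*b - 7)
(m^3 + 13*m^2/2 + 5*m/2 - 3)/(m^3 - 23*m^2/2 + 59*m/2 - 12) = (m^2 + 7*m + 6)/(m^2 - 11*m + 24)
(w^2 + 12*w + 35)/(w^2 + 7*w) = (w + 5)/w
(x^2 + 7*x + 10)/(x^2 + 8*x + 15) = (x + 2)/(x + 3)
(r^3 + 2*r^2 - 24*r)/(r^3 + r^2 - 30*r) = (r - 4)/(r - 5)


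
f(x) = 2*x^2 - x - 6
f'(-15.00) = -61.00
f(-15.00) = 459.00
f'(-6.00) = -25.00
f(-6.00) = 72.00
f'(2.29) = 8.16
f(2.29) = 2.20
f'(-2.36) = -10.44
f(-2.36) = 7.50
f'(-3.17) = -13.68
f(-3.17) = 17.27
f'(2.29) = 8.16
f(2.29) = 2.20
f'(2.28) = 8.12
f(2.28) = 2.12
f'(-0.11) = -1.44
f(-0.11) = -5.87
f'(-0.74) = -3.96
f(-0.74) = -4.16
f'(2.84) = 10.36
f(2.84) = 7.29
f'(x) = 4*x - 1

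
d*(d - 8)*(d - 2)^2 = d^4 - 12*d^3 + 36*d^2 - 32*d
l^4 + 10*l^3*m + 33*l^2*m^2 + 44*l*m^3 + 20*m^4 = (l + m)*(l + 2*m)^2*(l + 5*m)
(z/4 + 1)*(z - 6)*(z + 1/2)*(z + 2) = z^4/4 + z^3/8 - 7*z^2 - 31*z/2 - 6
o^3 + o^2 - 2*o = o*(o - 1)*(o + 2)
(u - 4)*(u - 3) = u^2 - 7*u + 12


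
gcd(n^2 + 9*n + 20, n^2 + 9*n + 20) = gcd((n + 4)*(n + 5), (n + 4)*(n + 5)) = n^2 + 9*n + 20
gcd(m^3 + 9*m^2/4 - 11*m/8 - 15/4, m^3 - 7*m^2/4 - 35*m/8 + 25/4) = m^2 + 3*m/4 - 5/2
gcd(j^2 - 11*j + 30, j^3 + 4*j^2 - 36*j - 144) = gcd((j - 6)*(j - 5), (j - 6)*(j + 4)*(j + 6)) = j - 6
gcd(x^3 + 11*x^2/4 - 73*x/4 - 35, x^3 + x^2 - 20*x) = x^2 + x - 20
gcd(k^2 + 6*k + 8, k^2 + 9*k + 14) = k + 2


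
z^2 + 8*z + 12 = (z + 2)*(z + 6)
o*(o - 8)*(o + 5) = o^3 - 3*o^2 - 40*o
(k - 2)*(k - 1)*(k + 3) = k^3 - 7*k + 6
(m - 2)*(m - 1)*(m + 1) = m^3 - 2*m^2 - m + 2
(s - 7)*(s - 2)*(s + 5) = s^3 - 4*s^2 - 31*s + 70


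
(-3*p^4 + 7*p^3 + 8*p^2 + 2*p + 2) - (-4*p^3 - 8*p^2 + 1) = -3*p^4 + 11*p^3 + 16*p^2 + 2*p + 1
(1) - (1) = 0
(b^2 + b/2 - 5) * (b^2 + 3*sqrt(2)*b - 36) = b^4 + b^3/2 + 3*sqrt(2)*b^3 - 41*b^2 + 3*sqrt(2)*b^2/2 - 15*sqrt(2)*b - 18*b + 180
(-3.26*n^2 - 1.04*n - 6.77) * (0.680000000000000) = -2.2168*n^2 - 0.7072*n - 4.6036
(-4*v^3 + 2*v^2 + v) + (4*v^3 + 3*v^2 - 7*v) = 5*v^2 - 6*v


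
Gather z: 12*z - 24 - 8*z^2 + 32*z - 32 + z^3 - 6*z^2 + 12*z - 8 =z^3 - 14*z^2 + 56*z - 64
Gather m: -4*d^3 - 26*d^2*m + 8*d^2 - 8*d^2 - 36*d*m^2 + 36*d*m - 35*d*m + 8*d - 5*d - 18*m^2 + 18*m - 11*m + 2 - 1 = -4*d^3 + 3*d + m^2*(-36*d - 18) + m*(-26*d^2 + d + 7) + 1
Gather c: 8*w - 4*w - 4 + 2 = 4*w - 2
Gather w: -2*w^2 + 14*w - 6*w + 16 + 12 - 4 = -2*w^2 + 8*w + 24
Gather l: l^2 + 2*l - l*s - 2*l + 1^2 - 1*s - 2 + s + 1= l^2 - l*s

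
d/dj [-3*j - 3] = -3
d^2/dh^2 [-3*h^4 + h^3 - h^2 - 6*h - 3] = -36*h^2 + 6*h - 2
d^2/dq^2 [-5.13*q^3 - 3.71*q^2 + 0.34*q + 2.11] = -30.78*q - 7.42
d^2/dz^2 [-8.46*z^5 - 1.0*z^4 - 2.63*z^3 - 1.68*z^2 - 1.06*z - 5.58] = -169.2*z^3 - 12.0*z^2 - 15.78*z - 3.36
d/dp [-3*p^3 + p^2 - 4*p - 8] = -9*p^2 + 2*p - 4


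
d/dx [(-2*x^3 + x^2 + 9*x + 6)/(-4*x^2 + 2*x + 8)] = (4*x^4 - 4*x^3 - 5*x^2 + 32*x + 30)/(2*(4*x^4 - 4*x^3 - 15*x^2 + 8*x + 16))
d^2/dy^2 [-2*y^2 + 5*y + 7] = -4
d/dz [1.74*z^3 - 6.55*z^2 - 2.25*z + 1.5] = 5.22*z^2 - 13.1*z - 2.25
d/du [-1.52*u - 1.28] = -1.52000000000000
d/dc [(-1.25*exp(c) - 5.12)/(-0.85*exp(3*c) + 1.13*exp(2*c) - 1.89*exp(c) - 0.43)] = (-2.125*exp(3*c) - 11.6435*exp(2*c) + 11.5712*exp(c) - 9.1393)*exp(c)/(0.7225*exp(6*c) - 1.921*exp(5*c) + 4.4899*exp(4*c) - 3.5404*exp(3*c) + 2.6003*exp(2*c) + 1.6254*exp(c) + 0.1849)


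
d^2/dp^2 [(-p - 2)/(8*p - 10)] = -52/(4*p - 5)^3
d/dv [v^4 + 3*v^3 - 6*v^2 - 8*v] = 4*v^3 + 9*v^2 - 12*v - 8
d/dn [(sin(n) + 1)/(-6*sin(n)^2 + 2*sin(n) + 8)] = 3*cos(n)/(2*(3*sin(n) - 4)^2)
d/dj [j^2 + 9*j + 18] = 2*j + 9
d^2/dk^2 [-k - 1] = 0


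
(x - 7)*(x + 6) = x^2 - x - 42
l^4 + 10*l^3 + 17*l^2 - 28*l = l*(l - 1)*(l + 4)*(l + 7)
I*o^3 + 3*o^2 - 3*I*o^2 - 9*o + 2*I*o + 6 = (o - 2)*(o - 3*I)*(I*o - I)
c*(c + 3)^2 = c^3 + 6*c^2 + 9*c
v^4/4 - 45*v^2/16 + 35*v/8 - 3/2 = (v/4 + 1)*(v - 2)*(v - 3/2)*(v - 1/2)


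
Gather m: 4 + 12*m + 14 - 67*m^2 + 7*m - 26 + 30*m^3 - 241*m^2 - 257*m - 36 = 30*m^3 - 308*m^2 - 238*m - 44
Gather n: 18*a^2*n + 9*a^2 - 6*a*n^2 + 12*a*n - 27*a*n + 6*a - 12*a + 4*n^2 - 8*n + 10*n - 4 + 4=9*a^2 - 6*a + n^2*(4 - 6*a) + n*(18*a^2 - 15*a + 2)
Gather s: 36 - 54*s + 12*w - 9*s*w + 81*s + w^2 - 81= s*(27 - 9*w) + w^2 + 12*w - 45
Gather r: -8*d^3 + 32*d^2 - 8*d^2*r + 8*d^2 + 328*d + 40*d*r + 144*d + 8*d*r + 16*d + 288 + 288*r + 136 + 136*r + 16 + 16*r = -8*d^3 + 40*d^2 + 488*d + r*(-8*d^2 + 48*d + 440) + 440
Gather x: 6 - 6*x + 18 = 24 - 6*x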